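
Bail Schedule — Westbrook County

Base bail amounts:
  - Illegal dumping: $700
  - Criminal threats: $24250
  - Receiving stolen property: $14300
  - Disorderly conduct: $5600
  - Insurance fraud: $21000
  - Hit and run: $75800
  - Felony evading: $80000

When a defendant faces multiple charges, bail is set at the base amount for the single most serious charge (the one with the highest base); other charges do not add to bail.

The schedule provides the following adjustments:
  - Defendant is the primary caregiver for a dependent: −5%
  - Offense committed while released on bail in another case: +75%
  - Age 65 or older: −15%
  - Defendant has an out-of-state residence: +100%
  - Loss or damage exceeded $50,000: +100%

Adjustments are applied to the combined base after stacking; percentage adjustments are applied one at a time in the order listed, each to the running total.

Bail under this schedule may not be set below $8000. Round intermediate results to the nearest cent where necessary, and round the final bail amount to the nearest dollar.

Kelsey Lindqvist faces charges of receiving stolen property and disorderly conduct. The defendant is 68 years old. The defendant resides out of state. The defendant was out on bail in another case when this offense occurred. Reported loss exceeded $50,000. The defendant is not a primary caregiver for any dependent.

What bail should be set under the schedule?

$85085

Base amounts from the schedule: receiving stolen property $14300; disorderly conduct $5600.
Stacking rule: use the highest base only. Highest is receiving stolen property at $14300. Combined base = $14300.
Offense committed while released on bail in another case (+75%): $14300 × 1.75 = $25025.
Age 65 or older (−15%): $25025 × 0.85 = $21271.25.
Defendant has an out-of-state residence (+100%): $21271.25 × 2 = $42542.50.
Loss or damage exceeded $50,000 (+100%): $42542.50 × 2 = $85085.
$85085 is at or above the $8000 minimum.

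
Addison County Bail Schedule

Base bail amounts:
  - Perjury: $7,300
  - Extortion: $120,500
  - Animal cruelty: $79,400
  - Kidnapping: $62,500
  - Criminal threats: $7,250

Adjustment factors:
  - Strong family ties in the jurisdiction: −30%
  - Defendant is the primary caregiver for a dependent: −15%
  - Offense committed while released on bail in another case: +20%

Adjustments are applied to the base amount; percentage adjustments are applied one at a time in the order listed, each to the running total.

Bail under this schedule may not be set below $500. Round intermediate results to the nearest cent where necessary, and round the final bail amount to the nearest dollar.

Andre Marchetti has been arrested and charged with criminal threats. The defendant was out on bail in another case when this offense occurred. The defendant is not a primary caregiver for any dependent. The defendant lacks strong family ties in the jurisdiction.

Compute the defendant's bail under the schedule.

$8,700

Base amounts from the schedule: criminal threats $7,250.
Single charge. Combined base = $7,250.
Offense committed while released on bail in another case (+20%): $7,250 × 1.2 = $8,700.
$8,700 is at or above the $500 minimum.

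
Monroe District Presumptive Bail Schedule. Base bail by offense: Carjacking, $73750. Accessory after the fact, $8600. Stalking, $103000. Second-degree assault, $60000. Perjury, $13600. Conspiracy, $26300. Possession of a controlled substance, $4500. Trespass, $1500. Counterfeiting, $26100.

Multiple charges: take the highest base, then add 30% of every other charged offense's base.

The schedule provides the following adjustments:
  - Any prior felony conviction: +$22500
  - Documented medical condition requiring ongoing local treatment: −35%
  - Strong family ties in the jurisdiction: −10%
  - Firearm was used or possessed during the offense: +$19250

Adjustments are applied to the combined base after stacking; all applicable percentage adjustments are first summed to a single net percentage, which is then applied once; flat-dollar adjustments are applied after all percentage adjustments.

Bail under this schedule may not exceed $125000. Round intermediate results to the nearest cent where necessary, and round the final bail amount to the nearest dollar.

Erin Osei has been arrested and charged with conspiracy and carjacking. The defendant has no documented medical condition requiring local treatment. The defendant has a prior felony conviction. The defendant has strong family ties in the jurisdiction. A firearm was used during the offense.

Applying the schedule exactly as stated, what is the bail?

$115226

Base amounts from the schedule: conspiracy $26300; carjacking $73750.
Stacking rule: highest base plus 30% of each additional charge. Highest is carjacking at $73750. Additional: $26300 × 30% = $7890. Combined base = $73750 + $7890 = $81640.
Strong family ties in the jurisdiction (−10%): $81640 × 0.9 = $73476.
Any prior felony conviction (+$22500 flat): $73476 + $22500 = $95976.
Firearm was used or possessed during the offense (+$19250 flat): $95976 + $19250 = $115226.
$115226 is within the $125000 maximum.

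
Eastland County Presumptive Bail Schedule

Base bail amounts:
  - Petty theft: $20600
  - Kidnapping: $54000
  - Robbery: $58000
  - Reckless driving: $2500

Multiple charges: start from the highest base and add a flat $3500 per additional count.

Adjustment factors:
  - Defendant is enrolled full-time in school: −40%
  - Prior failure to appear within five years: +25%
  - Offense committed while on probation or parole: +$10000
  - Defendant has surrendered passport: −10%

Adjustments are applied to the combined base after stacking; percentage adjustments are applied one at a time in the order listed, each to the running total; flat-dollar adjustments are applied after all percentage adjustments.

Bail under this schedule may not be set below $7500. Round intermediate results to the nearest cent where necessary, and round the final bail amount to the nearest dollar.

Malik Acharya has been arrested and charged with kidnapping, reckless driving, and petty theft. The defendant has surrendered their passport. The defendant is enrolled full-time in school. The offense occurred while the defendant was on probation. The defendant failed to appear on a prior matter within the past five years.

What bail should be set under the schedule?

$51175

Base amounts from the schedule: kidnapping $54000; reckless driving $2500; petty theft $20600.
Stacking rule: highest base plus $3500 per additional charge. Highest is kidnapping at $54000; 2 additional charges → +$7000. Combined base = $61000.
Defendant is enrolled full-time in school (−40%): $61000 × 0.6 = $36600.
Prior failure to appear within five years (+25%): $36600 × 1.25 = $45750.
Defendant has surrendered passport (−10%): $45750 × 0.9 = $41175.
Offense committed while on probation or parole (+$10000 flat): $41175 + $10000 = $51175.
$51175 is at or above the $7500 minimum.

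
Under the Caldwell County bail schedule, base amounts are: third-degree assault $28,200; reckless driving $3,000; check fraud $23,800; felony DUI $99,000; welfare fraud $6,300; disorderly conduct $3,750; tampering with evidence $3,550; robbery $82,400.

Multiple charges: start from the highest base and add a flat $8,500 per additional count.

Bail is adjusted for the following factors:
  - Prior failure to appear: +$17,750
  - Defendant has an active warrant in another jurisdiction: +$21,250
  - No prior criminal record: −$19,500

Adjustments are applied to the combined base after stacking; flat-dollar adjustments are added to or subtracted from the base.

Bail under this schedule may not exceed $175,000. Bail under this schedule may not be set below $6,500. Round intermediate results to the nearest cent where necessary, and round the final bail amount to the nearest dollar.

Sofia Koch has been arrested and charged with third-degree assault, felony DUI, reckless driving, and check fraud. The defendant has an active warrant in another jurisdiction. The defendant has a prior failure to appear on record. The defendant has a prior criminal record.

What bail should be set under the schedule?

Base amounts from the schedule: third-degree assault $28,200; felony DUI $99,000; reckless driving $3,000; check fraud $23,800.
Stacking rule: highest base plus $8,500 per additional charge. Highest is felony DUI at $99,000; 3 additional charges → +$25,500. Combined base = $124,500.
Prior failure to appear (+$17,750 flat): $124,500 + $17,750 = $142,250.
Defendant has an active warrant in another jurisdiction (+$21,250 flat): $142,250 + $21,250 = $163,500.
$163,500 is within the $175,000 maximum.
$163,500 is at or above the $6,500 minimum.

$163,500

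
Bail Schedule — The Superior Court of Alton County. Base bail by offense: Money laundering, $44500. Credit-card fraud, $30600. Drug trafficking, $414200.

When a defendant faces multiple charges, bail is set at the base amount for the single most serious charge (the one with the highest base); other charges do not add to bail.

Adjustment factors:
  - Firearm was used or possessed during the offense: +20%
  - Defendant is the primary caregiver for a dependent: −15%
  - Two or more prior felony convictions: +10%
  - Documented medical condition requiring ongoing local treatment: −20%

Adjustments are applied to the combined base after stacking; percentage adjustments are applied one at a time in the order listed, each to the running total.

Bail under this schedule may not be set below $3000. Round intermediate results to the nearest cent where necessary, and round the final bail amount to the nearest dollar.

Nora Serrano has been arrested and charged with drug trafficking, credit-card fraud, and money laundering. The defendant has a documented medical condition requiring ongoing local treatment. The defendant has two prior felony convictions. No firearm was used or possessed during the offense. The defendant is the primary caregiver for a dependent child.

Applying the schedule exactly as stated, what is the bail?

$309822

Base amounts from the schedule: drug trafficking $414200; credit-card fraud $30600; money laundering $44500.
Stacking rule: use the highest base only. Highest is drug trafficking at $414200. Combined base = $414200.
Defendant is the primary caregiver for a dependent (−15%): $414200 × 0.85 = $352070.
Two or more prior felony convictions (+10%): $352070 × 1.1 = $387277.
Documented medical condition requiring ongoing local treatment (−20%): $387277 × 0.8 = $309821.60.
$309821.60 is at or above the $3000 minimum.
Rounded to the nearest dollar: $309822.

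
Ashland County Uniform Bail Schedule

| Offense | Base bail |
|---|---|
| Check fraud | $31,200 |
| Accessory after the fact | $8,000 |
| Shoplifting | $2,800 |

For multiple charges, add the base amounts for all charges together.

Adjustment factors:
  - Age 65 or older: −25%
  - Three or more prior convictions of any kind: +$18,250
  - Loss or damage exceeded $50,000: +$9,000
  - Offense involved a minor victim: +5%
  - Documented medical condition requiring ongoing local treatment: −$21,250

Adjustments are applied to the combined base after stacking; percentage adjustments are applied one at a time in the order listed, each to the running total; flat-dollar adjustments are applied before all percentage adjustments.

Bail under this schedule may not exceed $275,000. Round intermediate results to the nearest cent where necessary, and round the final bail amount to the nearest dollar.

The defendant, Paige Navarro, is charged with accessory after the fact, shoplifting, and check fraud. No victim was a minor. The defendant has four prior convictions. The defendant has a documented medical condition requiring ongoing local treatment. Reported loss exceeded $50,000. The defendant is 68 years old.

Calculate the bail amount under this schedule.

Base amounts from the schedule: accessory after the fact $8,000; shoplifting $2,800; check fraud $31,200.
Stacking rule: sum of all bases. $8,000 + $2,800 + $31,200 = $42,000.
Three or more prior convictions of any kind (+$18,250 flat): $42,000 + $18,250 = $60,250.
Loss or damage exceeded $50,000 (+$9,000 flat): $60,250 + $9,000 = $69,250.
Documented medical condition requiring ongoing local treatment (−$21,250 flat): $69,250 − $21,250 = $48,000.
Age 65 or older (−25%): $48,000 × 0.75 = $36,000.
$36,000 is within the $275,000 maximum.

$36,000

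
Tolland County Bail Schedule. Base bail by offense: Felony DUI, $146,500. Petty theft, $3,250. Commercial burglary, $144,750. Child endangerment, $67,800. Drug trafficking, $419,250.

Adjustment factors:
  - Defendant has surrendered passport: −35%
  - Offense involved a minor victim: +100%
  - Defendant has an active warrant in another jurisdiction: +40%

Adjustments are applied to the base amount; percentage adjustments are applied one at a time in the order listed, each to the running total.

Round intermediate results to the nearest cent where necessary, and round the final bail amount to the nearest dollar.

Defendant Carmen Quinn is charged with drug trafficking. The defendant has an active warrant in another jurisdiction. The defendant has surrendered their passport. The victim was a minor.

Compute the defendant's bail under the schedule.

Base amounts from the schedule: drug trafficking $419,250.
Single charge. Combined base = $419,250.
Defendant has surrendered passport (−35%): $419,250 × 0.65 = $272,512.50.
Offense involved a minor victim (+100%): $272,512.50 × 2 = $545,025.
Defendant has an active warrant in another jurisdiction (+40%): $545,025 × 1.4 = $763,035.

$763,035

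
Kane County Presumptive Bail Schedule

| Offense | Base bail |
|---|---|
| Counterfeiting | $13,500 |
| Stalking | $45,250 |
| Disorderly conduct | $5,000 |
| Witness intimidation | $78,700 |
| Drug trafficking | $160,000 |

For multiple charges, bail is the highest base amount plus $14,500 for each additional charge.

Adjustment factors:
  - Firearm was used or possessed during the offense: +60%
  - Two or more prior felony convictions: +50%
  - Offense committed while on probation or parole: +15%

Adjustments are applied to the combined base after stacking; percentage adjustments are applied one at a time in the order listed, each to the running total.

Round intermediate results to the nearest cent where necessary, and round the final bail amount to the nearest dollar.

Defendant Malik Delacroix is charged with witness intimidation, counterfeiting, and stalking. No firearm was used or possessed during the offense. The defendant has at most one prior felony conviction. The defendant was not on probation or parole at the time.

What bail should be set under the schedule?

$107,700

Base amounts from the schedule: witness intimidation $78,700; counterfeiting $13,500; stalking $45,250.
Stacking rule: highest base plus $14,500 per additional charge. Highest is witness intimidation at $78,700; 2 additional charges → +$29,000. Combined base = $107,700.
No adjustment factors apply to this defendant.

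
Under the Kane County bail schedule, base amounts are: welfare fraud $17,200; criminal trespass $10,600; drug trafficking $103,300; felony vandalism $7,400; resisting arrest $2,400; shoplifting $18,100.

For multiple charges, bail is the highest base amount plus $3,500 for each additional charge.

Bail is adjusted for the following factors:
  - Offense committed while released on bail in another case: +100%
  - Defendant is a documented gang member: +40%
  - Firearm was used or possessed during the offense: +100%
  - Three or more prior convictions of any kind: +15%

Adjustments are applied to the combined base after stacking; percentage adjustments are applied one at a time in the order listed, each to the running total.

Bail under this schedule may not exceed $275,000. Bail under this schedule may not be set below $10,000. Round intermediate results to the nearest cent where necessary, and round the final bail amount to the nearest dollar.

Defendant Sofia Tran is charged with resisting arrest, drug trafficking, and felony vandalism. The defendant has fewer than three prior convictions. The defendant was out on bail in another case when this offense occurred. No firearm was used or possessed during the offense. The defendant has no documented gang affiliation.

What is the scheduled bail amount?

Base amounts from the schedule: resisting arrest $2,400; drug trafficking $103,300; felony vandalism $7,400.
Stacking rule: highest base plus $3,500 per additional charge. Highest is drug trafficking at $103,300; 2 additional charges → +$7,000. Combined base = $110,300.
Offense committed while released on bail in another case (+100%): $110,300 × 2 = $220,600.
$220,600 is within the $275,000 maximum.
$220,600 is at or above the $10,000 minimum.

$220,600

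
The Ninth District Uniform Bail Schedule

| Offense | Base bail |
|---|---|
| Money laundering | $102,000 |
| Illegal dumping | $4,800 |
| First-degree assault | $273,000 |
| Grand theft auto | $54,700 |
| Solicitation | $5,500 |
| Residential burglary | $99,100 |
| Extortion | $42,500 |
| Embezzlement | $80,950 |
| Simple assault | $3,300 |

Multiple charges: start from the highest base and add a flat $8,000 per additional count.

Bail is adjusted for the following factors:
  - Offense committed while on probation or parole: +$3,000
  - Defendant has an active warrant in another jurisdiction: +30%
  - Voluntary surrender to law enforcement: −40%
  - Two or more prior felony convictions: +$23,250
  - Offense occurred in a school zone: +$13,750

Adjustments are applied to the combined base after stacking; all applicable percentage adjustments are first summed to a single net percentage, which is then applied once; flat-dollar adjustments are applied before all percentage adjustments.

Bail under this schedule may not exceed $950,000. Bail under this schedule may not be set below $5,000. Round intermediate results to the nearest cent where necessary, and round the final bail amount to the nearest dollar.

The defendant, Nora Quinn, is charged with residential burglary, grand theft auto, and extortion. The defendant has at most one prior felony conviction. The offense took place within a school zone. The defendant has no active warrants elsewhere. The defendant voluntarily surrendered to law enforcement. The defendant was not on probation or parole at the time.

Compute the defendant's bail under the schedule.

Base amounts from the schedule: residential burglary $99,100; grand theft auto $54,700; extortion $42,500.
Stacking rule: highest base plus $8,000 per additional charge. Highest is residential burglary at $99,100; 2 additional charges → +$16,000. Combined base = $115,100.
Offense occurred in a school zone (+$13,750 flat): $115,100 + $13,750 = $128,850.
Voluntary surrender to law enforcement (−40%): $128,850 × 0.6 = $77,310.
$77,310 is within the $950,000 maximum.
$77,310 is at or above the $5,000 minimum.

$77,310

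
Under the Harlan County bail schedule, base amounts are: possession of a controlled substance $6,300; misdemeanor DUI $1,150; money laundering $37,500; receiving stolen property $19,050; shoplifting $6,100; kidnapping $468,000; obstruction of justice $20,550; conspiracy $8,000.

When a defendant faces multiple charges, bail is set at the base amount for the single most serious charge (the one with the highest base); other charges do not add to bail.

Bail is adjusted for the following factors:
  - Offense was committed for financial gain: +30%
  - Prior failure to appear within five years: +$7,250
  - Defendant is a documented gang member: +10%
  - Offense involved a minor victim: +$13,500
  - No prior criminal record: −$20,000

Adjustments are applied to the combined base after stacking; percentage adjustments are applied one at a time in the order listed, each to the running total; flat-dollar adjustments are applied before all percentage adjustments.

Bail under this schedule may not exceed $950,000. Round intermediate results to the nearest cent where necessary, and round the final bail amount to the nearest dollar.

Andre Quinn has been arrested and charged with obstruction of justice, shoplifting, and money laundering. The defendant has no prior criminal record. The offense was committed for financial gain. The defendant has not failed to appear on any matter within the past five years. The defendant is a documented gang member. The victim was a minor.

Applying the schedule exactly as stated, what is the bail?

Base amounts from the schedule: obstruction of justice $20,550; shoplifting $6,100; money laundering $37,500.
Stacking rule: use the highest base only. Highest is money laundering at $37,500. Combined base = $37,500.
Offense involved a minor victim (+$13,500 flat): $37,500 + $13,500 = $51,000.
No prior criminal record (−$20,000 flat): $51,000 − $20,000 = $31,000.
Offense was committed for financial gain (+30%): $31,000 × 1.3 = $40,300.
Defendant is a documented gang member (+10%): $40,300 × 1.1 = $44,330.
$44,330 is within the $950,000 maximum.

$44,330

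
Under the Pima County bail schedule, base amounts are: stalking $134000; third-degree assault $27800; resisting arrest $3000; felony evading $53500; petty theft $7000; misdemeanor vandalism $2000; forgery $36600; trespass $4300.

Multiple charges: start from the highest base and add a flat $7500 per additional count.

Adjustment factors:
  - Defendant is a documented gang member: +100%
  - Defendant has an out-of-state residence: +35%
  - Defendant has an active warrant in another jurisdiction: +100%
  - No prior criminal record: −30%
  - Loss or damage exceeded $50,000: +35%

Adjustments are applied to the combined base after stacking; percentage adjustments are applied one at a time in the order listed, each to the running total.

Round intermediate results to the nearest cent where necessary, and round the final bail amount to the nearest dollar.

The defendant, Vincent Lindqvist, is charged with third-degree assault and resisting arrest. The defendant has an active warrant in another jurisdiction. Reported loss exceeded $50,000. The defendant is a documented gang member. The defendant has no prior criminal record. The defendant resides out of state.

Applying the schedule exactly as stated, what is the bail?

Base amounts from the schedule: third-degree assault $27800; resisting arrest $3000.
Stacking rule: highest base plus $7500 per additional charge. Highest is third-degree assault at $27800; 1 additional charge → +$7500. Combined base = $35300.
Defendant is a documented gang member (+100%): $35300 × 2 = $70600.
Defendant has an out-of-state residence (+35%): $70600 × 1.35 = $95310.
Defendant has an active warrant in another jurisdiction (+100%): $95310 × 2 = $190620.
No prior criminal record (−30%): $190620 × 0.7 = $133434.
Loss or damage exceeded $50,000 (+35%): $133434 × 1.35 = $180135.90.
Rounded to the nearest dollar: $180136.

$180136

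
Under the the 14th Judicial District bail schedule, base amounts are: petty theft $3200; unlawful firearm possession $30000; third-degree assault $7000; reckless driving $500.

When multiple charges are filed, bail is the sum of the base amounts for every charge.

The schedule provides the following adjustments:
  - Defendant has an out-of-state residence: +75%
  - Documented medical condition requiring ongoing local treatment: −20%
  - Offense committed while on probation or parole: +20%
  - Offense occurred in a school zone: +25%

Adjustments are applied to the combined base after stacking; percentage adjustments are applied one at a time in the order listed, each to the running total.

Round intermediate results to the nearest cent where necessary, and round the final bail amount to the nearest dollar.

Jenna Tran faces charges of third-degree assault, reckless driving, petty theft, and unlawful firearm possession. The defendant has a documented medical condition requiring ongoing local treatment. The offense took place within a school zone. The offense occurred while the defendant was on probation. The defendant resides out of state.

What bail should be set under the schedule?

Base amounts from the schedule: third-degree assault $7000; reckless driving $500; petty theft $3200; unlawful firearm possession $30000.
Stacking rule: sum of all bases. $7000 + $500 + $3200 + $30000 = $40700.
Defendant has an out-of-state residence (+75%): $40700 × 1.75 = $71225.
Documented medical condition requiring ongoing local treatment (−20%): $71225 × 0.8 = $56980.
Offense committed while on probation or parole (+20%): $56980 × 1.2 = $68376.
Offense occurred in a school zone (+25%): $68376 × 1.25 = $85470.

$85470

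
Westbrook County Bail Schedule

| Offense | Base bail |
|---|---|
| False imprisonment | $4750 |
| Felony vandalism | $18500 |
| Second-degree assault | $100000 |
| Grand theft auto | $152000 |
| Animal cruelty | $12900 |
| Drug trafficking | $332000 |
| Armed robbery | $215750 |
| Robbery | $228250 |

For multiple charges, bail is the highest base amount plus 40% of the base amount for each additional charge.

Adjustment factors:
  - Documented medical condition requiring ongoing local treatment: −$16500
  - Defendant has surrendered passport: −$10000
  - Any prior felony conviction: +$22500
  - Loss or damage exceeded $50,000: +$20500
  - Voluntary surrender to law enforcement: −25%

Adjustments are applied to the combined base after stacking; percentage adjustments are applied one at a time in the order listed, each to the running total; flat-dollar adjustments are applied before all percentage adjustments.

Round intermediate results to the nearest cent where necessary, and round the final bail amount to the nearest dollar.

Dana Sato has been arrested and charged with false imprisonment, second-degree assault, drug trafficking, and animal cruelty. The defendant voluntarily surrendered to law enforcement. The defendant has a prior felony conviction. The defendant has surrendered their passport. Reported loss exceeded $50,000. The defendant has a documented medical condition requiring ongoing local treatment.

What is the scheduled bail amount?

$296670

Base amounts from the schedule: false imprisonment $4750; second-degree assault $100000; drug trafficking $332000; animal cruelty $12900.
Stacking rule: highest base plus 40% of each additional charge. Highest is drug trafficking at $332000. Additional: $4750 × 40% = $1900; $100000 × 40% = $40000; $12900 × 40% = $5160. Combined base = $332000 + $47060 = $379060.
Documented medical condition requiring ongoing local treatment (−$16500 flat): $379060 − $16500 = $362560.
Defendant has surrendered passport (−$10000 flat): $362560 − $10000 = $352560.
Any prior felony conviction (+$22500 flat): $352560 + $22500 = $375060.
Loss or damage exceeded $50,000 (+$20500 flat): $375060 + $20500 = $395560.
Voluntary surrender to law enforcement (−25%): $395560 × 0.75 = $296670.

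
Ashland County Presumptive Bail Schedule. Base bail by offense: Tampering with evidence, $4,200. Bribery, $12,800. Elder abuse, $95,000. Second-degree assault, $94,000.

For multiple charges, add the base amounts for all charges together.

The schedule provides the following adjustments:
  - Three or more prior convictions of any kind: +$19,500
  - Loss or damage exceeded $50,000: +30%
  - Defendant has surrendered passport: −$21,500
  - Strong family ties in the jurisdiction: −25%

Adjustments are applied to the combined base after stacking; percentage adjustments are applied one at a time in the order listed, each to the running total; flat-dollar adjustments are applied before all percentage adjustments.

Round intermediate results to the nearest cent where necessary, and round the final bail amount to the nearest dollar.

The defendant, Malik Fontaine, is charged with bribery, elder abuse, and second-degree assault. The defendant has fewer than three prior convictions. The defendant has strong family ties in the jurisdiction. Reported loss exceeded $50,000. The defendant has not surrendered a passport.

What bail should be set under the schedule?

$196,755

Base amounts from the schedule: bribery $12,800; elder abuse $95,000; second-degree assault $94,000.
Stacking rule: sum of all bases. $12,800 + $95,000 + $94,000 = $201,800.
Loss or damage exceeded $50,000 (+30%): $201,800 × 1.3 = $262,340.
Strong family ties in the jurisdiction (−25%): $262,340 × 0.75 = $196,755.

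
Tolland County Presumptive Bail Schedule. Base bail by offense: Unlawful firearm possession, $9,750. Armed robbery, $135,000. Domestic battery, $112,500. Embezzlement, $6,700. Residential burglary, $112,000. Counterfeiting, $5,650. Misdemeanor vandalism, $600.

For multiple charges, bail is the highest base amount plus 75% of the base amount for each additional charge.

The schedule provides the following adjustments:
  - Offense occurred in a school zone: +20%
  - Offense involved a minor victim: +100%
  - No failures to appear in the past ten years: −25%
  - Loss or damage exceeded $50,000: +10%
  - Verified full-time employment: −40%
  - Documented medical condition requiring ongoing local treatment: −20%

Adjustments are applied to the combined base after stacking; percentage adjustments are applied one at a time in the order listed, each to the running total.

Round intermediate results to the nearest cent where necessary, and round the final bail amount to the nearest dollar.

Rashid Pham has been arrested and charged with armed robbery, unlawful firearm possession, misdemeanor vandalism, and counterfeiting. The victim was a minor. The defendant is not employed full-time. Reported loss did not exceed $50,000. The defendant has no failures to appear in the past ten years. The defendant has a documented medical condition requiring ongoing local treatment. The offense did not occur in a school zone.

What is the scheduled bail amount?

Base amounts from the schedule: armed robbery $135,000; unlawful firearm possession $9,750; misdemeanor vandalism $600; counterfeiting $5,650.
Stacking rule: highest base plus 75% of each additional charge. Highest is armed robbery at $135,000. Additional: $9,750 × 75% = $7,312.50; $600 × 75% = $450; $5,650 × 75% = $4,237.50. Combined base = $135,000 + $12,000 = $147,000.
Offense involved a minor victim (+100%): $147,000 × 2 = $294,000.
No failures to appear in the past ten years (−25%): $294,000 × 0.75 = $220,500.
Documented medical condition requiring ongoing local treatment (−20%): $220,500 × 0.8 = $176,400.

$176,400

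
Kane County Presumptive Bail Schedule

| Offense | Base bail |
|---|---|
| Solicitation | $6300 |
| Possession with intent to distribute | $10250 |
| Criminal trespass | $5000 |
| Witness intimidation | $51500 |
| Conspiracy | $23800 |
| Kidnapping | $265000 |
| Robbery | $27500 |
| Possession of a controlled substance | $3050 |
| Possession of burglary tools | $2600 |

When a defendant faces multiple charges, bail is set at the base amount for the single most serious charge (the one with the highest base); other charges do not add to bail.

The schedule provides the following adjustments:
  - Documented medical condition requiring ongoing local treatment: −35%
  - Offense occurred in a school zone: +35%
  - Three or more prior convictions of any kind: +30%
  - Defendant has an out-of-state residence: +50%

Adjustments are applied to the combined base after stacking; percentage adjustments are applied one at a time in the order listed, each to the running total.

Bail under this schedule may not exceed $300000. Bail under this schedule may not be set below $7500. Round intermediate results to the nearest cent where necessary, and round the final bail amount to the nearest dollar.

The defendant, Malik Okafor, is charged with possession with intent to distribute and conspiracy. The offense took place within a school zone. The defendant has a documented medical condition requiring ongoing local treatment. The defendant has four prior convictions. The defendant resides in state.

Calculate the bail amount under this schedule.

Base amounts from the schedule: possession with intent to distribute $10250; conspiracy $23800.
Stacking rule: use the highest base only. Highest is conspiracy at $23800. Combined base = $23800.
Documented medical condition requiring ongoing local treatment (−35%): $23800 × 0.65 = $15470.
Offense occurred in a school zone (+35%): $15470 × 1.35 = $20884.50.
Three or more prior convictions of any kind (+30%): $20884.50 × 1.3 = $27149.85.
$27149.85 is within the $300000 maximum.
$27149.85 is at or above the $7500 minimum.
Rounded to the nearest dollar: $27150.

$27150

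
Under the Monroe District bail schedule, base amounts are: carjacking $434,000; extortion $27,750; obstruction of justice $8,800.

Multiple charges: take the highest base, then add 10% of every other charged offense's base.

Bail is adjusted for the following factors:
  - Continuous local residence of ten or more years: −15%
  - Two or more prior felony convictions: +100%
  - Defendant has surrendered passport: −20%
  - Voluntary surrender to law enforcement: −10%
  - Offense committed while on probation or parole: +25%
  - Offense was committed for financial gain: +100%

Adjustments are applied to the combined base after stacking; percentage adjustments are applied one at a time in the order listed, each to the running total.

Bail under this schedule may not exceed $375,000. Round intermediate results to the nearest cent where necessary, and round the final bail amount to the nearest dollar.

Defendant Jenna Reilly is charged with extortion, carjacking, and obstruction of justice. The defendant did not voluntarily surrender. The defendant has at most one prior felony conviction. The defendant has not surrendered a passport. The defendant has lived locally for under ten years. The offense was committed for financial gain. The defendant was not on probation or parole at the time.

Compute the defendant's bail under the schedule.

$375,000

Base amounts from the schedule: extortion $27,750; carjacking $434,000; obstruction of justice $8,800.
Stacking rule: highest base plus 10% of each additional charge. Highest is carjacking at $434,000. Additional: $27,750 × 10% = $2,775; $8,800 × 10% = $880. Combined base = $434,000 + $3,655 = $437,655.
Offense was committed for financial gain (+100%): $437,655 × 2 = $875,310.
Result $875,310 exceeds the maximum of $375,000; bail is capped at $375,000.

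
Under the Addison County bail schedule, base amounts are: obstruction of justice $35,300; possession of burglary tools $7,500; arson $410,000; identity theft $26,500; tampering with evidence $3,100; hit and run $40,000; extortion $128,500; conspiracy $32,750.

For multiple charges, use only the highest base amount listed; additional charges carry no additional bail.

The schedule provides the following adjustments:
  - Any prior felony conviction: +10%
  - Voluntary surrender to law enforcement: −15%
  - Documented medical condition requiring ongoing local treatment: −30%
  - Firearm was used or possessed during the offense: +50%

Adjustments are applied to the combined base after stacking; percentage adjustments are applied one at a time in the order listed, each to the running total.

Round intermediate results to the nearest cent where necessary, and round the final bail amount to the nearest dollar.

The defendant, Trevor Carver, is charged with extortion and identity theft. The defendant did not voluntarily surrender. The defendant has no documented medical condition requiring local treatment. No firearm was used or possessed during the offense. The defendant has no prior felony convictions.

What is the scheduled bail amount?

$128,500

Base amounts from the schedule: extortion $128,500; identity theft $26,500.
Stacking rule: use the highest base only. Highest is extortion at $128,500. Combined base = $128,500.
No adjustment factors apply to this defendant.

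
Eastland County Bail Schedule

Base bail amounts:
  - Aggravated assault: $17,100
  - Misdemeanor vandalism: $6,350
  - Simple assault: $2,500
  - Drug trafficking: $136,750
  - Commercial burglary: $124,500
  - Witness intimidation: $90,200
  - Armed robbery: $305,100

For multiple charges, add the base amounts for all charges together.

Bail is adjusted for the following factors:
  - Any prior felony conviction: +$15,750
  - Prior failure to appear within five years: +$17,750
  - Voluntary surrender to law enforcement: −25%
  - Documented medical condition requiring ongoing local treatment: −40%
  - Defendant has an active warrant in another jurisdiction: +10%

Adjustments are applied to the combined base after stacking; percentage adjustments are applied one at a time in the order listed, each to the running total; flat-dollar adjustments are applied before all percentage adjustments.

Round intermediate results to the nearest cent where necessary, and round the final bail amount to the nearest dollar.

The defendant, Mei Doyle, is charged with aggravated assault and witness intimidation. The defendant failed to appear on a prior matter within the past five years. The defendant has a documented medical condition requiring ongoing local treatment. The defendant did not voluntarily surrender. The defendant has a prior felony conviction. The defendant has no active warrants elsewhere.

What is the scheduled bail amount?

Base amounts from the schedule: aggravated assault $17,100; witness intimidation $90,200.
Stacking rule: sum of all bases. $17,100 + $90,200 = $107,300.
Any prior felony conviction (+$15,750 flat): $107,300 + $15,750 = $123,050.
Prior failure to appear within five years (+$17,750 flat): $123,050 + $17,750 = $140,800.
Documented medical condition requiring ongoing local treatment (−40%): $140,800 × 0.6 = $84,480.

$84,480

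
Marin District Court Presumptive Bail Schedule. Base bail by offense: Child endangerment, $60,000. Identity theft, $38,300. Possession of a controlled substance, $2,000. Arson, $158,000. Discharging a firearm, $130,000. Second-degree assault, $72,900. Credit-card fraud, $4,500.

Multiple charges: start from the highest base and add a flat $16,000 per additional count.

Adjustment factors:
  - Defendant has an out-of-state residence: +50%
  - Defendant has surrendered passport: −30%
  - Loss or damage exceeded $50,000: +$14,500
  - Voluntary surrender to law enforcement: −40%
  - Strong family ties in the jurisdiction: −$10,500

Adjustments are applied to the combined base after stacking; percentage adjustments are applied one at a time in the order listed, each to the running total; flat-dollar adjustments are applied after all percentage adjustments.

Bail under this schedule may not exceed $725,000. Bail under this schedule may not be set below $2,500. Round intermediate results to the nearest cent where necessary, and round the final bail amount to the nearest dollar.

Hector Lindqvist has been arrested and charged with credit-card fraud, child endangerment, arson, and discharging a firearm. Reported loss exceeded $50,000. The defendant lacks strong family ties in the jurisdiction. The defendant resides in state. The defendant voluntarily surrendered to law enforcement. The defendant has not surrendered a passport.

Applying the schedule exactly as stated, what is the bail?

Base amounts from the schedule: credit-card fraud $4,500; child endangerment $60,000; arson $158,000; discharging a firearm $130,000.
Stacking rule: highest base plus $16,000 per additional charge. Highest is arson at $158,000; 3 additional charges → +$48,000. Combined base = $206,000.
Voluntary surrender to law enforcement (−40%): $206,000 × 0.6 = $123,600.
Loss or damage exceeded $50,000 (+$14,500 flat): $123,600 + $14,500 = $138,100.
$138,100 is within the $725,000 maximum.
$138,100 is at or above the $2,500 minimum.

$138,100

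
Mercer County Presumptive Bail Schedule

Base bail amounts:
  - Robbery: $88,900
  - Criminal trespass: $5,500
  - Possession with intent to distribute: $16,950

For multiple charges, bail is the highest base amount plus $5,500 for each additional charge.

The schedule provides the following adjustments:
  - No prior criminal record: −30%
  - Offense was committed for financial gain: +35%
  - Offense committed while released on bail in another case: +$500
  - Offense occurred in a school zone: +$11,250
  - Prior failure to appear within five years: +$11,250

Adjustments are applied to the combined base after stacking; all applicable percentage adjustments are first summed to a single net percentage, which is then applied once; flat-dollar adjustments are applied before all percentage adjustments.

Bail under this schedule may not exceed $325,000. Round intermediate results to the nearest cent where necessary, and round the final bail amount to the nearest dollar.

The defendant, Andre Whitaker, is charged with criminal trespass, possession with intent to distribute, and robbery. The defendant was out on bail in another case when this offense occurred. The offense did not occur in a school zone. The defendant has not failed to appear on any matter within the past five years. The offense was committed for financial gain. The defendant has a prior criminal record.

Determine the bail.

$135,540

Base amounts from the schedule: criminal trespass $5,500; possession with intent to distribute $16,950; robbery $88,900.
Stacking rule: highest base plus $5,500 per additional charge. Highest is robbery at $88,900; 2 additional charges → +$11,000. Combined base = $99,900.
Offense committed while released on bail in another case (+$500 flat): $99,900 + $500 = $100,400.
Offense was committed for financial gain (+35%): $100,400 × 1.35 = $135,540.
$135,540 is within the $325,000 maximum.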